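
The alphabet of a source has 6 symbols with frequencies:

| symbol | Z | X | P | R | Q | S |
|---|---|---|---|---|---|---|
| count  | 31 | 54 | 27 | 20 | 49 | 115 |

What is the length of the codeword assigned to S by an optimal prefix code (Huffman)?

1

Build the tree from the bottom:
merge R(20) and P(27): 47
merge Z(31) and 47: 78
merge Q(49) and X(54): 103
merge 78 and 103: 181
merge S(115) and 181: 296
S sits one level below the root: a 1-bit codeword.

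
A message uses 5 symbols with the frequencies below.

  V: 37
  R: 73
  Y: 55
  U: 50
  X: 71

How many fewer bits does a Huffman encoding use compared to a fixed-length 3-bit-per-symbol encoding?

Fixed-length: 3 bits × 286 symbols = 858 bits.
Huffman merges:
combine V(37), U(50) → 87
combine Y(55), X(71) → 126
combine R(73), 87 → 160
combine 126, 160 → 286
Huffman total = 87 + 126 + 160 + 286 = 659 bits.
Saving = 858 − 659 = 199 bits.

199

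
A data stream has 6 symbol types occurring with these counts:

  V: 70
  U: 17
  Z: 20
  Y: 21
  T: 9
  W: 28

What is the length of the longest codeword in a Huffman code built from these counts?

Merge the two lowest-weight nodes at each step:
combine T(9), U(17) → 26
combine Z(20), Y(21) → 41
combine 26, W(28) → 54
combine 41, 54 → 95
combine V(70), 95 → 165
The first pair merged (T, U) ends up deepest, at depth 4.

4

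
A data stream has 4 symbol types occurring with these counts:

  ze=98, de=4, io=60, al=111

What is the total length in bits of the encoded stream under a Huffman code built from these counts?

Build the Huffman tree bottom-up:
combine de(4), io(60) → 64
combine 64, ze(98) → 162
combine al(111), 162 → 273
Total encoded bits = sum of merged weights = 64 + 162 + 273 = 499.

499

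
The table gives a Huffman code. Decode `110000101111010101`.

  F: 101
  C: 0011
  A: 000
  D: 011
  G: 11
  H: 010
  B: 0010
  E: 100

GAHGGHF

Read left to right; each codeword is recognised as soon as it completes (prefix code):
  11→G | 000→A | 010→H | 11→G | 11→G | 010→H | 101→F
Decoded message: GAHGGHF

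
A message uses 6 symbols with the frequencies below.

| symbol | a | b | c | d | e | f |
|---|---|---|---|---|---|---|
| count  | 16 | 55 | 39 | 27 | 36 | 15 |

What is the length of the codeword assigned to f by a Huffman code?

4

Build the tree from the bottom:
f(15) + a(16) → 31
d(27) + 31 → 58
e(36) + c(39) → 75
b(55) + 58 → 113
75 + 113 → 188
The subtree containing f is merged 4 times, so code length = 4.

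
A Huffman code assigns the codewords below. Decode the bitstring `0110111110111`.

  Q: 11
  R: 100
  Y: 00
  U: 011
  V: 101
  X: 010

UUQVQ

Read left to right; each codeword is recognised as soon as it completes (prefix code):
  011→U | 011→U | 11→Q | 101→V | 11→Q
Decoded message: UUQVQ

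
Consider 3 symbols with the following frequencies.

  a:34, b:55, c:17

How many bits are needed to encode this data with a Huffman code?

157

Merge the two smallest weights repeatedly:
c(17) + a(34) → 51
51 + b(55) → 106
Total encoded bits = sum of merged weights = 51 + 106 = 157.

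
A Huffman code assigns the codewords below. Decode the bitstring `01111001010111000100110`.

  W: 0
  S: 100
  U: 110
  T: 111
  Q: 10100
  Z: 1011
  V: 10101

WTSVUWWSU

Read left to right; each codeword is recognised as soon as it completes (prefix code):
  0→W | 111→T | 100→S | 10101→V | 110→U | 0→W | 0→W | 100→S | 110→U
Decoded message: WTSVUWWSU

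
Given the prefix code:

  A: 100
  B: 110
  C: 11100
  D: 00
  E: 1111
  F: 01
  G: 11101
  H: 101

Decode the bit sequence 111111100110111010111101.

Read left to right; each codeword is recognised as soon as it completes (prefix code):
  1111→E | 11100→C | 110→B | 11101→G | 01→F | 11101→G
Decoded message: ECBGFG

ECBGFG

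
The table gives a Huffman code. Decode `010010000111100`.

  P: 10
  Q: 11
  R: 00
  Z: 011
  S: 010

Read left to right; each codeword is recognised as soon as it completes (prefix code):
  010→S | 010→S | 00→R | 011→Z | 11→Q | 00→R
Decoded message: SSRZQR

SSRZQR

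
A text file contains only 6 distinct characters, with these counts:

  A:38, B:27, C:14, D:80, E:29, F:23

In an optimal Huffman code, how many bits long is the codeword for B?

Repeatedly merge the two smallest:
combine C(14), F(23) → 37
combine B(27), E(29) → 56
combine 37, A(38) → 75
combine 56, 75 → 131
combine D(80), 131 → 211
B's leaf is at depth 3, giving a 3-bit codeword.

3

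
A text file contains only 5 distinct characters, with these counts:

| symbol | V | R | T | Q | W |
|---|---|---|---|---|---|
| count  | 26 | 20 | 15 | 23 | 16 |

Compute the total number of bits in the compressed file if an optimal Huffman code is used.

231

Merge the two smallest weights repeatedly:
T(15) + W(16) → 31
R(20) + Q(23) → 43
V(26) + 31 → 57
43 + 57 → 100
Total encoded bits = sum of merged weights = 31 + 43 + 57 + 100 = 231.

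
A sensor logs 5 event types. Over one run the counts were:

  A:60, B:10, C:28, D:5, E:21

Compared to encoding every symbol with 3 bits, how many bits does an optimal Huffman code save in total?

Fixed-length: 3 bits × 124 symbols = 372 bits.
Huffman merges:
D(5) + B(10) → 15
15 + E(21) → 36
C(28) + 36 → 64
A(60) + 64 → 124
Huffman total = 15 + 36 + 64 + 124 = 239 bits.
Saving = 372 − 239 = 133 bits.

133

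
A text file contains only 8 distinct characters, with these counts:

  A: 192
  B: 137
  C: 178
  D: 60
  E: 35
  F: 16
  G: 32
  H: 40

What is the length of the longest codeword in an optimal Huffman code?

Merge the two lowest-weight nodes at each step:
F(16) + G(32) → 48
E(35) + H(40) → 75
48 + D(60) → 108
75 + 108 → 183
B(137) + C(178) → 315
183 + A(192) → 375
315 + 375 → 690
The first pair merged (F, G) ends up deepest, at depth 5.

5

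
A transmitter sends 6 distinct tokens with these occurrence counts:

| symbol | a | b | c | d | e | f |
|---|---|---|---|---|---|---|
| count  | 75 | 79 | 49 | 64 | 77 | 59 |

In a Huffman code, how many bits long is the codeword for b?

Repeatedly merge the two smallest:
c(49) + f(59) → 108
d(64) + a(75) → 139
e(77) + b(79) → 156
108 + 139 → 247
156 + 247 → 403
b sits 2 levels below the root, so its codeword is 2 bits.

2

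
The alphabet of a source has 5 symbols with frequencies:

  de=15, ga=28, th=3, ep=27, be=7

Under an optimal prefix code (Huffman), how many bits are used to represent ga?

1

Repeatedly merge the two smallest:
combine th(3), be(7) → 10
combine 10, de(15) → 25
combine 25, ep(27) → 52
combine ga(28), 52 → 80
ga is a child of the root — depth 1, so its codeword is a single bit.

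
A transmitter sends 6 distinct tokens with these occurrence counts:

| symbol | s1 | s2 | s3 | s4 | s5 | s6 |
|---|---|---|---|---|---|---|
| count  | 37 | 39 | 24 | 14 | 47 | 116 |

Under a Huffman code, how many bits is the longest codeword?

Merge the two lowest-weight nodes at each step:
merge s4(14) and s3(24): 38
merge s1(37) and 38: 75
merge s2(39) and s5(47): 86
merge 75 and 86: 161
merge s6(116) and 161: 277
Maximum depth reached is 4.

4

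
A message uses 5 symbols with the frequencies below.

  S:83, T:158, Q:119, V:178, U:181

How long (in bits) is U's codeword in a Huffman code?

2

Build the tree from the bottom:
S(83) + Q(119) → 202
T(158) + V(178) → 336
U(181) + 202 → 383
336 + 383 → 719
The subtree containing U is merged 2 times, so code length = 2.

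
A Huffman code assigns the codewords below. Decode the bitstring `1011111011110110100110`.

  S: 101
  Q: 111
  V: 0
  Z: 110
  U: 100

SQSQVZUZ

Read left to right; each codeword is recognised as soon as it completes (prefix code):
  101→S | 111→Q | 101→S | 111→Q | 0→V | 110→Z | 100→U | 110→Z
Decoded message: SQSQVZUZ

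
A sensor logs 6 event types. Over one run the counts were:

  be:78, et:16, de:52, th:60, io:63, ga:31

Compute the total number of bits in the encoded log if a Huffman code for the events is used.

746

Build the Huffman tree bottom-up:
et(16) + ga(31) → 47
47 + de(52) → 99
th(60) + io(63) → 123
be(78) + 99 → 177
123 + 177 → 300
Total encoded bits = sum of merged weights = 47 + 99 + 123 + 177 + 300 = 746.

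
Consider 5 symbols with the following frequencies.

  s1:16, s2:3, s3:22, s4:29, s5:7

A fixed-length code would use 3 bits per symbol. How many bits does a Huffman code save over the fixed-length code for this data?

Fixed-length: 3 bits × 77 symbols = 231 bits.
Huffman merges:
s2(3) + s5(7) → 10
10 + s1(16) → 26
s3(22) + 26 → 48
s4(29) + 48 → 77
Huffman total = 10 + 26 + 48 + 77 = 161 bits.
Saving = 231 − 161 = 70 bits.

70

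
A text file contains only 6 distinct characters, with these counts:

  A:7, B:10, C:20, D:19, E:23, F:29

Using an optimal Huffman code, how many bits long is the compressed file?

Build the Huffman tree bottom-up:
merge A(7) and B(10): 17
merge 17 and D(19): 36
merge C(20) and E(23): 43
merge F(29) and 36: 65
merge 43 and 65: 108
Each symbol's bit-cost is frequency × depth; summing gives 269 bits (equivalently 17 + 36 + 43 + 65 + 108).

269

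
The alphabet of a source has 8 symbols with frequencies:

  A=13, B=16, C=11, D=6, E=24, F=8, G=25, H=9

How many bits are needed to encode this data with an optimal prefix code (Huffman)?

321

Build the Huffman tree bottom-up:
combine D(6), F(8) → 14
combine H(9), C(11) → 20
combine A(13), 14 → 27
combine B(16), 20 → 36
combine E(24), G(25) → 49
combine 27, 36 → 63
combine 49, 63 → 112
The encoded length is the sum of every internal node's weight: 14 + 20 + 27 + 36 + 49 + 63 + 112 = 321 bits.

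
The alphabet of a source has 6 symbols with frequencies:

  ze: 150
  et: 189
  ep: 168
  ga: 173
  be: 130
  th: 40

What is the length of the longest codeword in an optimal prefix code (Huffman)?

Merge the two lowest-weight nodes at each step:
th(40) + be(130) → 170
ze(150) + ep(168) → 318
170 + ga(173) → 343
et(189) + 318 → 507
343 + 507 → 850
Maximum depth reached is 3.

3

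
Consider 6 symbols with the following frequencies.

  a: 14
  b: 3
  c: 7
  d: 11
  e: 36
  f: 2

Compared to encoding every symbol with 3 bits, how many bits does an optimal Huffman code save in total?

69

Fixed-length: 3 bits × 73 symbols = 219 bits.
Huffman merges:
merge f(2) and b(3): 5
merge 5 and c(7): 12
merge d(11) and 12: 23
merge a(14) and 23: 37
merge e(36) and 37: 73
Huffman total = 5 + 12 + 23 + 37 + 73 = 150 bits.
Saving = 219 − 150 = 69 bits.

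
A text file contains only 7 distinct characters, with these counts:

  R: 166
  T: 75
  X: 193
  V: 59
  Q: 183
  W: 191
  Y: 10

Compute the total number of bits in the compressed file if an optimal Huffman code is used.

Greedily combine the two least-frequent nodes:
Y(10) + V(59) → 69
69 + T(75) → 144
144 + R(166) → 310
Q(183) + W(191) → 374
X(193) + 310 → 503
374 + 503 → 877
Total encoded bits = sum of merged weights = 69 + 144 + 310 + 374 + 503 + 877 = 2277.

2277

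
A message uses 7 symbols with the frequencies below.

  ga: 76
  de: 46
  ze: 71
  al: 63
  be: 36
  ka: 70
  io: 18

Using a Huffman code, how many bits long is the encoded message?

1047

Greedily combine the two least-frequent nodes:
merge io(18) and be(36): 54
merge de(46) and 54: 100
merge al(63) and ka(70): 133
merge ze(71) and ga(76): 147
merge 100 and 133: 233
merge 147 and 233: 380
Each symbol's bit-cost is frequency × depth; summing gives 1047 bits (equivalently 54 + 100 + 133 + 147 + 233 + 380).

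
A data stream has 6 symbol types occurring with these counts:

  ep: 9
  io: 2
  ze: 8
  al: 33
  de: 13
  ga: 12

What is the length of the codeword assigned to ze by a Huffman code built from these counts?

Huffman merges, smallest pair first:
io(2) + ze(8) → 10
ep(9) + 10 → 19
ga(12) + de(13) → 25
19 + 25 → 44
al(33) + 44 → 77
ze's leaf is at depth 4, giving a 4-bit codeword.

4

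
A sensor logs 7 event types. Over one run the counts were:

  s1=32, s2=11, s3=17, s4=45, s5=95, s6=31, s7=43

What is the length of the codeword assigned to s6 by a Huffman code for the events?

Build the tree from the bottom:
s2(11) + s3(17) → 28
28 + s6(31) → 59
s1(32) + s7(43) → 75
s4(45) + 59 → 104
75 + s5(95) → 170
104 + 170 → 274
s6's leaf is at depth 3, giving a 3-bit codeword.

3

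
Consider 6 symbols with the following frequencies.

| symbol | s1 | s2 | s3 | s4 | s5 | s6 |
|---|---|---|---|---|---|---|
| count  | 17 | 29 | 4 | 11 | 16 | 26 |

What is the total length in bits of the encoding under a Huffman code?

252

Build the Huffman tree bottom-up:
combine s3(4), s4(11) → 15
combine 15, s5(16) → 31
combine s1(17), s6(26) → 43
combine s2(29), 31 → 60
combine 43, 60 → 103
The encoded length is the sum of every internal node's weight: 15 + 31 + 43 + 60 + 103 = 252 bits.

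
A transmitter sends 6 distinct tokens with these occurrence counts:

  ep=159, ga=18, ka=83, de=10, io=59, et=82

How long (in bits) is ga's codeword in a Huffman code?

Repeatedly merge the two smallest:
merge de(10) and ga(18): 28
merge 28 and io(59): 87
merge et(82) and ka(83): 165
merge 87 and ep(159): 246
merge 165 and 246: 411
ga's leaf is at depth 4, giving a 4-bit codeword.

4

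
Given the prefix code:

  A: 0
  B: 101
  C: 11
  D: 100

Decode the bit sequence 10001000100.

DADAD

Read left to right; each codeword is recognised as soon as it completes (prefix code):
  100→D | 0→A | 100→D | 0→A | 100→D
Decoded message: DADAD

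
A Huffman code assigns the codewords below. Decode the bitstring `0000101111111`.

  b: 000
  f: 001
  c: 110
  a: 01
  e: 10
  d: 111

baadd

Read left to right; each codeword is recognised as soon as it completes (prefix code):
  000→b | 01→a | 01→a | 111→d | 111→d
Decoded message: baadd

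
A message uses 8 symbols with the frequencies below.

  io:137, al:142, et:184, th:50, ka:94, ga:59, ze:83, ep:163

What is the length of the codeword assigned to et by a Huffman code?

2

Repeatedly merge the two smallest:
th(50) + ga(59) → 109
ze(83) + ka(94) → 177
109 + io(137) → 246
al(142) + ep(163) → 305
177 + et(184) → 361
246 + 305 → 551
361 + 551 → 912
The subtree containing et is merged 2 times, so code length = 2.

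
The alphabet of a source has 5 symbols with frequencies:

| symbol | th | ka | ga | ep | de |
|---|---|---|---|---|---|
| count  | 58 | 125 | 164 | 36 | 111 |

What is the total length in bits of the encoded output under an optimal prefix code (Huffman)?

Greedily combine the two least-frequent nodes:
merge ep(36) and th(58): 94
merge 94 and de(111): 205
merge ka(125) and ga(164): 289
merge 205 and 289: 494
Total encoded bits = sum of merged weights = 94 + 205 + 289 + 494 = 1082.

1082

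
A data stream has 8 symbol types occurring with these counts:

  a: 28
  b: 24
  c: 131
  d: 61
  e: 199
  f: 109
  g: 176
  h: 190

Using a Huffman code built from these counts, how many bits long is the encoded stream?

Build the Huffman tree bottom-up:
combine b(24), a(28) → 52
combine 52, d(61) → 113
combine f(109), 113 → 222
combine c(131), g(176) → 307
combine h(190), e(199) → 389
combine 222, 307 → 529
combine 389, 529 → 918
The encoded length is the sum of every internal node's weight: 52 + 113 + 222 + 307 + 389 + 529 + 918 = 2530 bits.

2530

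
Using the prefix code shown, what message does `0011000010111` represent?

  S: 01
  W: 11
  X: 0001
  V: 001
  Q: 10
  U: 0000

VQXSW

Read left to right; each codeword is recognised as soon as it completes (prefix code):
  001→V | 10→Q | 0001→X | 01→S | 11→W
Decoded message: VQXSW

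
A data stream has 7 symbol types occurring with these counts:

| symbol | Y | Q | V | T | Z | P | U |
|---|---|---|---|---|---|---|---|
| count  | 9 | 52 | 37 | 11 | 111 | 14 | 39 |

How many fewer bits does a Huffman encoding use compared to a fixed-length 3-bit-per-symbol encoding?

Fixed-length: 3 bits × 273 symbols = 819 bits.
Huffman merges:
combine Y(9), T(11) → 20
combine P(14), 20 → 34
combine 34, V(37) → 71
combine U(39), Q(52) → 91
combine 71, 91 → 162
combine Z(111), 162 → 273
Huffman total = 20 + 34 + 71 + 91 + 162 + 273 = 651 bits.
Saving = 819 − 651 = 168 bits.

168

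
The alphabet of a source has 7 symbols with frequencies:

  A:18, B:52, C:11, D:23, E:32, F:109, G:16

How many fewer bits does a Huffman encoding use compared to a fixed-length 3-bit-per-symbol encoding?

150

Fixed-length: 3 bits × 261 symbols = 783 bits.
Huffman merges:
merge C(11) and G(16): 27
merge A(18) and D(23): 41
merge 27 and E(32): 59
merge 41 and B(52): 93
merge 59 and 93: 152
merge F(109) and 152: 261
Huffman total = 27 + 41 + 59 + 93 + 152 + 261 = 633 bits.
Saving = 783 − 633 = 150 bits.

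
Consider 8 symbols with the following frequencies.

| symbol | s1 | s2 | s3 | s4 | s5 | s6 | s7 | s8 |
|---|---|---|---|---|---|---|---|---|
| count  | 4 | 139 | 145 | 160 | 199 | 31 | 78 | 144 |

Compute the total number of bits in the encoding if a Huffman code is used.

Greedily combine the two least-frequent nodes:
s1(4) + s6(31) → 35
35 + s7(78) → 113
113 + s2(139) → 252
s8(144) + s3(145) → 289
s4(160) + s5(199) → 359
252 + 289 → 541
359 + 541 → 900
Total encoded bits = sum of merged weights = 35 + 113 + 252 + 289 + 359 + 541 + 900 = 2489.

2489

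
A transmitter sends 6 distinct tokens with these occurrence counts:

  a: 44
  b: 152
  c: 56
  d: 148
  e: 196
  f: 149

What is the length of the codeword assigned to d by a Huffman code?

3

Repeatedly merge the two smallest:
combine a(44), c(56) → 100
combine 100, d(148) → 248
combine f(149), b(152) → 301
combine e(196), 248 → 444
combine 301, 444 → 745
The subtree containing d is merged 3 times, so code length = 3.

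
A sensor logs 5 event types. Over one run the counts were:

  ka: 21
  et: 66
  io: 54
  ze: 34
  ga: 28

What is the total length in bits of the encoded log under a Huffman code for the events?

Greedily combine the two least-frequent nodes:
merge ka(21) and ga(28): 49
merge ze(34) and 49: 83
merge io(54) and et(66): 120
merge 83 and 120: 203
Total encoded bits = sum of merged weights = 49 + 83 + 120 + 203 = 455.

455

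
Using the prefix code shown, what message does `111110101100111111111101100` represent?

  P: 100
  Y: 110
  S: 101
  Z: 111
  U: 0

ZYSPZZZSP

Read left to right; each codeword is recognised as soon as it completes (prefix code):
  111→Z | 110→Y | 101→S | 100→P | 111→Z | 111→Z | 111→Z | 101→S | 100→P
Decoded message: ZYSPZZZSP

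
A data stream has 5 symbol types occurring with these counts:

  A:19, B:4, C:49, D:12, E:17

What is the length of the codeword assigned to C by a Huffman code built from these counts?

Repeatedly merge the two smallest:
merge B(4) and D(12): 16
merge 16 and E(17): 33
merge A(19) and 33: 52
merge C(49) and 52: 101
C sits one level below the root: a 1-bit codeword.

1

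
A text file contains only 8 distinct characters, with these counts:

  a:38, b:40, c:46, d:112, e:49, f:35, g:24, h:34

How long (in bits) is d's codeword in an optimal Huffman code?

2

Repeatedly merge the two smallest:
g(24) + h(34) → 58
f(35) + a(38) → 73
b(40) + c(46) → 86
e(49) + 58 → 107
73 + 86 → 159
107 + d(112) → 219
159 + 219 → 378
d sits 2 levels below the root, so its codeword is 2 bits.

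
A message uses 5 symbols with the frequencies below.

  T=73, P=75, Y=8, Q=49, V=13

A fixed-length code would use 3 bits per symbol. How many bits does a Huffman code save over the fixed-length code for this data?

Fixed-length: 3 bits × 218 symbols = 654 bits.
Huffman merges:
combine Y(8), V(13) → 21
combine 21, Q(49) → 70
combine 70, T(73) → 143
combine P(75), 143 → 218
Huffman total = 21 + 70 + 143 + 218 = 452 bits.
Saving = 654 − 452 = 202 bits.

202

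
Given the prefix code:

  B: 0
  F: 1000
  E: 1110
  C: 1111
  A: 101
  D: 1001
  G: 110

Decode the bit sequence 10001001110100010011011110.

FDGFDAE

Read left to right; each codeword is recognised as soon as it completes (prefix code):
  1000→F | 1001→D | 110→G | 1000→F | 1001→D | 101→A | 1110→E
Decoded message: FDGFDAE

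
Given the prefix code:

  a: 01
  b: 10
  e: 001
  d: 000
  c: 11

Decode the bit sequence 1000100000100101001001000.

bedeeaeed

Read left to right; each codeword is recognised as soon as it completes (prefix code):
  10→b | 001→e | 000→d | 001→e | 001→e | 01→a | 001→e | 001→e | 000→d
Decoded message: bedeeaeed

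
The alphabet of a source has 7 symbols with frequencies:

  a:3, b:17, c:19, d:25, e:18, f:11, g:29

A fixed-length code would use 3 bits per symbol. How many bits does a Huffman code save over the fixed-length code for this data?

Fixed-length: 3 bits × 122 symbols = 366 bits.
Huffman merges:
merge a(3) and f(11): 14
merge 14 and b(17): 31
merge e(18) and c(19): 37
merge d(25) and g(29): 54
merge 31 and 37: 68
merge 54 and 68: 122
Huffman total = 14 + 31 + 37 + 54 + 68 + 122 = 326 bits.
Saving = 366 − 326 = 40 bits.

40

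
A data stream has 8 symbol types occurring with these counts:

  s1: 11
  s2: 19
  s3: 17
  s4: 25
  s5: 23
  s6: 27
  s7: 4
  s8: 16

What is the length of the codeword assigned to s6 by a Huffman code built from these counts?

Build the tree from the bottom:
combine s7(4), s1(11) → 15
combine 15, s8(16) → 31
combine s3(17), s2(19) → 36
combine s5(23), s4(25) → 48
combine s6(27), 31 → 58
combine 36, 48 → 84
combine 58, 84 → 142
s6 sits 2 levels below the root, so its codeword is 2 bits.

2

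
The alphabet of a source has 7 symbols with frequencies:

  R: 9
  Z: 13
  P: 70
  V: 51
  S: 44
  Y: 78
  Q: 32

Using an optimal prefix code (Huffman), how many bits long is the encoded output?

765

Merge the two smallest weights repeatedly:
merge R(9) and Z(13): 22
merge 22 and Q(32): 54
merge S(44) and V(51): 95
merge 54 and P(70): 124
merge Y(78) and 95: 173
merge 124 and 173: 297
Total encoded bits = sum of merged weights = 22 + 54 + 95 + 124 + 173 + 297 = 765.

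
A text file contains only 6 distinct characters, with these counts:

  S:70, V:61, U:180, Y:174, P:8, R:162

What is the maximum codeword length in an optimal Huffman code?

4

Merge the two lowest-weight nodes at each step:
P(8) + V(61) → 69
69 + S(70) → 139
139 + R(162) → 301
Y(174) + U(180) → 354
301 + 354 → 655
Maximum depth reached is 4.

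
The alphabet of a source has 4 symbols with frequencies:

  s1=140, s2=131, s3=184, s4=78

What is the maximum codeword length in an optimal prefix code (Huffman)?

Merge the two lowest-weight nodes at each step:
combine s4(78), s2(131) → 209
combine s1(140), s3(184) → 324
combine 209, 324 → 533
Maximum depth reached is 2.

2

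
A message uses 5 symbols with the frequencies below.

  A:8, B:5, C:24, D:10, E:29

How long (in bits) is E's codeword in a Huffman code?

1

Repeatedly merge the two smallest:
merge B(5) and A(8): 13
merge D(10) and 13: 23
merge 23 and C(24): 47
merge E(29) and 47: 76
E sits one level below the root: a 1-bit codeword.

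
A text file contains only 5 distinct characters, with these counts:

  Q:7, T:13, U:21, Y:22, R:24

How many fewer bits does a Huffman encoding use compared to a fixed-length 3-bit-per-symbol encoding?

Fixed-length: 3 bits × 87 symbols = 261 bits.
Huffman merges:
combine Q(7), T(13) → 20
combine 20, U(21) → 41
combine Y(22), R(24) → 46
combine 41, 46 → 87
Huffman total = 20 + 41 + 46 + 87 = 194 bits.
Saving = 261 − 194 = 67 bits.

67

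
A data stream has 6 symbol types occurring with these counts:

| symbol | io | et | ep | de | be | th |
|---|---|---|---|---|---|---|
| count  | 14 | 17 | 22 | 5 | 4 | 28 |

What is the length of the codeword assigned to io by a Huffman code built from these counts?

3

Build the tree from the bottom:
be(4) + de(5) → 9
9 + io(14) → 23
et(17) + ep(22) → 39
23 + th(28) → 51
39 + 51 → 90
io sits 3 levels below the root, so its codeword is 3 bits.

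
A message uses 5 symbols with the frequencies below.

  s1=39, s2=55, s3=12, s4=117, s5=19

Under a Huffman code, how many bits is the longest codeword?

4

Merge the two lowest-weight nodes at each step:
combine s3(12), s5(19) → 31
combine 31, s1(39) → 70
combine s2(55), 70 → 125
combine s4(117), 125 → 242
Maximum depth reached is 4.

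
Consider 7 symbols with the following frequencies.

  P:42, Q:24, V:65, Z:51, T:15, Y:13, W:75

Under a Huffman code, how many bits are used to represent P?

Build the tree from the bottom:
Y(13) + T(15) → 28
Q(24) + 28 → 52
P(42) + Z(51) → 93
52 + V(65) → 117
W(75) + 93 → 168
117 + 168 → 285
The subtree containing P is merged 3 times, so code length = 3.

3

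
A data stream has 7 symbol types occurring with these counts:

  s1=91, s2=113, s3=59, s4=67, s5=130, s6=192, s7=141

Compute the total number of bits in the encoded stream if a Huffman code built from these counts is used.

Build the Huffman tree bottom-up:
combine s3(59), s4(67) → 126
combine s1(91), s2(113) → 204
combine 126, s5(130) → 256
combine s7(141), s6(192) → 333
combine 204, 256 → 460
combine 333, 460 → 793
Each symbol's bit-cost is frequency × depth; summing gives 2172 bits (equivalently 126 + 204 + 256 + 333 + 460 + 793).

2172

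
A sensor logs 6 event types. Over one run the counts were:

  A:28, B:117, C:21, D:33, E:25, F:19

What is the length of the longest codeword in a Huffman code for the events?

Merge the two lowest-weight nodes at each step:
F(19) + C(21) → 40
E(25) + A(28) → 53
D(33) + 40 → 73
53 + 73 → 126
B(117) + 126 → 243
The first pair merged (F, C) ends up deepest, at depth 4.

4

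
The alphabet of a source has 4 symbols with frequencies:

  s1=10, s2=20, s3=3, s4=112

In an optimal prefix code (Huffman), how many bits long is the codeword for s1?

Huffman merges, smallest pair first:
combine s3(3), s1(10) → 13
combine 13, s2(20) → 33
combine 33, s4(112) → 145
The subtree containing s1 is merged 3 times, so code length = 3.

3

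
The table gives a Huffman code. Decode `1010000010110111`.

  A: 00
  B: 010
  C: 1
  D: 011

Read left to right; each codeword is recognised as soon as it completes (prefix code):
  1→C | 010→B | 00→A | 00→A | 1→C | 011→D | 011→D | 1→C
Decoded message: CBAACDDC

CBAACDDC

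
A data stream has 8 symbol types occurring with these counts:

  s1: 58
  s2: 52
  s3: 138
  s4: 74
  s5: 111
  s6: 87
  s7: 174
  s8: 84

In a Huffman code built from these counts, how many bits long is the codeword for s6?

Huffman merges, smallest pair first:
merge s2(52) and s1(58): 110
merge s4(74) and s8(84): 158
merge s6(87) and 110: 197
merge s5(111) and s3(138): 249
merge 158 and s7(174): 332
merge 197 and 249: 446
merge 332 and 446: 778
s6's leaf is at depth 3, giving a 3-bit codeword.

3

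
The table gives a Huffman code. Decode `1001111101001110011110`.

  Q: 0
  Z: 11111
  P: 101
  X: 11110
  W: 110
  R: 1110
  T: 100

Read left to right; each codeword is recognised as soon as it completes (prefix code):
  100→T | 11111→Z | 0→Q | 100→T | 1110→R | 0→Q | 11110→X
Decoded message: TZQTRQX

TZQTRQX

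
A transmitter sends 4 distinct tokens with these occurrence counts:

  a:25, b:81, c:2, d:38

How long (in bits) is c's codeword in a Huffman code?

3

Repeatedly merge the two smallest:
c(2) + a(25) → 27
27 + d(38) → 65
65 + b(81) → 146
c sits 3 levels below the root, so its codeword is 3 bits.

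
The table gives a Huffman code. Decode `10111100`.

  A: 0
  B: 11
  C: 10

CBBAA

Read left to right; each codeword is recognised as soon as it completes (prefix code):
  10→C | 11→B | 11→B | 0→A | 0→A
Decoded message: CBBAA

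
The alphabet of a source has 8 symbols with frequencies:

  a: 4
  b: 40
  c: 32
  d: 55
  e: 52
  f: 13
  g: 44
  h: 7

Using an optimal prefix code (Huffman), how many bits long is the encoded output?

Greedily combine the two least-frequent nodes:
combine a(4), h(7) → 11
combine 11, f(13) → 24
combine 24, c(32) → 56
combine b(40), g(44) → 84
combine e(52), d(55) → 107
combine 56, 84 → 140
combine 107, 140 → 247
Each symbol's bit-cost is frequency × depth; summing gives 669 bits (equivalently 11 + 24 + 56 + 84 + 107 + 140 + 247).

669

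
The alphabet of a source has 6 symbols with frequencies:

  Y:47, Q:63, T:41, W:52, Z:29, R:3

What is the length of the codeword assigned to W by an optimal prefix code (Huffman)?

Repeatedly merge the two smallest:
R(3) + Z(29) → 32
32 + T(41) → 73
Y(47) + W(52) → 99
Q(63) + 73 → 136
99 + 136 → 235
W's leaf is at depth 2, giving a 2-bit codeword.

2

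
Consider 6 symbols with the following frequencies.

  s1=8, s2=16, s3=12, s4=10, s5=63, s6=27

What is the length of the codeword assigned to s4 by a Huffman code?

4

Build the tree from the bottom:
combine s1(8), s4(10) → 18
combine s3(12), s2(16) → 28
combine 18, s6(27) → 45
combine 28, 45 → 73
combine s5(63), 73 → 136
s4's leaf is at depth 4, giving a 4-bit codeword.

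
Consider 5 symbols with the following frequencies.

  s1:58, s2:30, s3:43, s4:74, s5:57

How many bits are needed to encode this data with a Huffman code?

597

Greedily combine the two least-frequent nodes:
s2(30) + s3(43) → 73
s5(57) + s1(58) → 115
73 + s4(74) → 147
115 + 147 → 262
Total encoded bits = sum of merged weights = 73 + 115 + 147 + 262 = 597.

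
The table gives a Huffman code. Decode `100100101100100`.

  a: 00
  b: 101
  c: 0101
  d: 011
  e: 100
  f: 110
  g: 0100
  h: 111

Read left to right; each codeword is recognised as soon as it completes (prefix code):
  100→e | 100→e | 101→b | 100→e | 100→e
Decoded message: eebee

eebee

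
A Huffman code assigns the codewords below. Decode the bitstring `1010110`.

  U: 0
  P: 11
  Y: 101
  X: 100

Read left to right; each codeword is recognised as soon as it completes (prefix code):
  101→Y | 0→U | 11→P | 0→U
Decoded message: YUPU

YUPU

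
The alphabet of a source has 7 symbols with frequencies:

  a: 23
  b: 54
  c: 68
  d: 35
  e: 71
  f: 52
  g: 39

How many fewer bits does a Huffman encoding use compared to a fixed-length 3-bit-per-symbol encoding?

81

Fixed-length: 3 bits × 342 symbols = 1026 bits.
Huffman merges:
a(23) + d(35) → 58
g(39) + f(52) → 91
b(54) + 58 → 112
c(68) + e(71) → 139
91 + 112 → 203
139 + 203 → 342
Huffman total = 58 + 91 + 112 + 139 + 203 + 342 = 945 bits.
Saving = 1026 − 945 = 81 bits.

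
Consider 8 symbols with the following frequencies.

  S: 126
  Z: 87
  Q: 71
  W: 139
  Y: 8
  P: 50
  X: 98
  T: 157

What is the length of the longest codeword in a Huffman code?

Merge the two lowest-weight nodes at each step:
merge Y(8) and P(50): 58
merge 58 and Q(71): 129
merge Z(87) and X(98): 185
merge S(126) and 129: 255
merge W(139) and T(157): 296
merge 185 and 255: 440
merge 296 and 440: 736
The first pair merged (Y, P) ends up deepest, at depth 5.

5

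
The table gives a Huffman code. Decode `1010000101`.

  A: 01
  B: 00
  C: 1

Read left to right; each codeword is recognised as soon as it completes (prefix code):
  1→C | 01→A | 00→B | 00→B | 1→C | 01→A
Decoded message: CABBCA

CABBCA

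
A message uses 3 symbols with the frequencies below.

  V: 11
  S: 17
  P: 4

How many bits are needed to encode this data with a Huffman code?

47

Merge the two smallest weights repeatedly:
P(4) + V(11) → 15
15 + S(17) → 32
The encoded length is the sum of every internal node's weight: 15 + 32 = 47 bits.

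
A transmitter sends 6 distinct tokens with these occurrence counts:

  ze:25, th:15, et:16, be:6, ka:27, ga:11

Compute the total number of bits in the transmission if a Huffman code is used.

248

Build the Huffman tree bottom-up:
be(6) + ga(11) → 17
th(15) + et(16) → 31
17 + ze(25) → 42
ka(27) + 31 → 58
42 + 58 → 100
Total encoded bits = sum of merged weights = 17 + 31 + 42 + 58 + 100 = 248.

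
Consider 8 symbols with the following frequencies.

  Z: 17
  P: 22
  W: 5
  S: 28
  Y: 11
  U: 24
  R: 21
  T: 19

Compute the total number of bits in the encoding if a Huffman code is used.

429

Build the Huffman tree bottom-up:
combine W(5), Y(11) → 16
combine 16, Z(17) → 33
combine T(19), R(21) → 40
combine P(22), U(24) → 46
combine S(28), 33 → 61
combine 40, 46 → 86
combine 61, 86 → 147
The encoded length is the sum of every internal node's weight: 16 + 33 + 40 + 46 + 61 + 86 + 147 = 429 bits.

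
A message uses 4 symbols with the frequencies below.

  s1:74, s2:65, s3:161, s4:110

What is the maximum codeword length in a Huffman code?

3

Merge the two lowest-weight nodes at each step:
s2(65) + s1(74) → 139
s4(110) + 139 → 249
s3(161) + 249 → 410
Maximum depth reached is 3.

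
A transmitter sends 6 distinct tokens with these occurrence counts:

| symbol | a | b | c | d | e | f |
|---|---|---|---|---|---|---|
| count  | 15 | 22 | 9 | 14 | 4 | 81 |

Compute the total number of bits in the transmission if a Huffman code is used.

Build the Huffman tree bottom-up:
combine e(4), c(9) → 13
combine 13, d(14) → 27
combine a(15), b(22) → 37
combine 27, 37 → 64
combine 64, f(81) → 145
Total encoded bits = sum of merged weights = 13 + 27 + 37 + 64 + 145 = 286.

286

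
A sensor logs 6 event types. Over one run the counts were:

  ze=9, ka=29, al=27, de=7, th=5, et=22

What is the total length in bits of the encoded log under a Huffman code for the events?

Build the Huffman tree bottom-up:
th(5) + de(7) → 12
ze(9) + 12 → 21
21 + et(22) → 43
al(27) + ka(29) → 56
43 + 56 → 99
Total encoded bits = sum of merged weights = 12 + 21 + 43 + 56 + 99 = 231.

231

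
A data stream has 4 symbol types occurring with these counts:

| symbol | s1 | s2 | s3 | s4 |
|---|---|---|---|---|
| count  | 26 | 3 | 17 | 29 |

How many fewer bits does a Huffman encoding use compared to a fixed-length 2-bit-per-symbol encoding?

Fixed-length: 2 bits × 75 symbols = 150 bits.
Huffman merges:
merge s2(3) and s3(17): 20
merge 20 and s1(26): 46
merge s4(29) and 46: 75
Huffman total = 20 + 46 + 75 = 141 bits.
Saving = 150 − 141 = 9 bits.

9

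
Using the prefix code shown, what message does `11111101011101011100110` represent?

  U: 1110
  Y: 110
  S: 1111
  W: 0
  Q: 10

SYQUQUWY

Read left to right; each codeword is recognised as soon as it completes (prefix code):
  1111→S | 110→Y | 10→Q | 1110→U | 10→Q | 1110→U | 0→W | 110→Y
Decoded message: SYQUQUWY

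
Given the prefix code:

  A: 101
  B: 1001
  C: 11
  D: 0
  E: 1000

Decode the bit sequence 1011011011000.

AAAE

Read left to right; each codeword is recognised as soon as it completes (prefix code):
  101→A | 101→A | 101→A | 1000→E
Decoded message: AAAE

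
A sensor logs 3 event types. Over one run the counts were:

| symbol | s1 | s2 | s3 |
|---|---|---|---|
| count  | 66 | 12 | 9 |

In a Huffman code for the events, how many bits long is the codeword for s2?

2

Repeatedly merge the two smallest:
s3(9) + s2(12) → 21
21 + s1(66) → 87
s2's leaf is at depth 2, giving a 2-bit codeword.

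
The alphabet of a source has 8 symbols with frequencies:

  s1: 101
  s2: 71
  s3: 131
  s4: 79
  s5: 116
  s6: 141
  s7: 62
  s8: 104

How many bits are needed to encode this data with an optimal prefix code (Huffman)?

Build the Huffman tree bottom-up:
s7(62) + s2(71) → 133
s4(79) + s1(101) → 180
s8(104) + s5(116) → 220
s3(131) + 133 → 264
s6(141) + 180 → 321
220 + 264 → 484
321 + 484 → 805
Each symbol's bit-cost is frequency × depth; summing gives 2407 bits (equivalently 133 + 180 + 220 + 264 + 321 + 484 + 805).

2407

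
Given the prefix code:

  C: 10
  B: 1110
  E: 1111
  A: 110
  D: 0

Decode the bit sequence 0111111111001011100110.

DEECDCBDA

Read left to right; each codeword is recognised as soon as it completes (prefix code):
  0→D | 1111→E | 1111→E | 10→C | 0→D | 10→C | 1110→B | 0→D | 110→A
Decoded message: DEECDCBDA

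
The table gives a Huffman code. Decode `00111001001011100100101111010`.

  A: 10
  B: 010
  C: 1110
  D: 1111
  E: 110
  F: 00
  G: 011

Read left to right; each codeword is recognised as soon as it completes (prefix code):
  00→F | 1110→C | 010→B | 010→B | 1110→C | 010→B | 010→B | 1111→D | 010→B
Decoded message: FCBBCBBDB

FCBBCBBDB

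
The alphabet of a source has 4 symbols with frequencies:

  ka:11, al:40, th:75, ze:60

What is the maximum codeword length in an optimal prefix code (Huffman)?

Merge the two lowest-weight nodes at each step:
merge ka(11) and al(40): 51
merge 51 and ze(60): 111
merge th(75) and 111: 186
The rarest symbols sit at the bottom; the longest codeword is 3 bits.

3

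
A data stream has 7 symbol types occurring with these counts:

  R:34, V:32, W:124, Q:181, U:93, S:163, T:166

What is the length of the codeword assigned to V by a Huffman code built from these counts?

Huffman merges, smallest pair first:
combine V(32), R(34) → 66
combine 66, U(93) → 159
combine W(124), 159 → 283
combine S(163), T(166) → 329
combine Q(181), 283 → 464
combine 329, 464 → 793
V's leaf is at depth 5, giving a 5-bit codeword.

5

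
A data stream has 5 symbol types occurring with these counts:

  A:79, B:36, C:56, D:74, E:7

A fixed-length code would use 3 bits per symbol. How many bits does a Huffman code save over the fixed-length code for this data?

Fixed-length: 3 bits × 252 symbols = 756 bits.
Huffman merges:
E(7) + B(36) → 43
43 + C(56) → 99
D(74) + A(79) → 153
99 + 153 → 252
Huffman total = 43 + 99 + 153 + 252 = 547 bits.
Saving = 756 − 547 = 209 bits.

209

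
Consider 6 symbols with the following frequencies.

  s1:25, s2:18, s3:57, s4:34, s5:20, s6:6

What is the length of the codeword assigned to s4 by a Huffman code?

2

Huffman merges, smallest pair first:
merge s6(6) and s2(18): 24
merge s5(20) and 24: 44
merge s1(25) and s4(34): 59
merge 44 and s3(57): 101
merge 59 and 101: 160
s4's leaf is at depth 2, giving a 2-bit codeword.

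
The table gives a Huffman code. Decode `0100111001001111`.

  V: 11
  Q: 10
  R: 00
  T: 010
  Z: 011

TZQTZV

Read left to right; each codeword is recognised as soon as it completes (prefix code):
  010→T | 011→Z | 10→Q | 010→T | 011→Z | 11→V
Decoded message: TZQTZV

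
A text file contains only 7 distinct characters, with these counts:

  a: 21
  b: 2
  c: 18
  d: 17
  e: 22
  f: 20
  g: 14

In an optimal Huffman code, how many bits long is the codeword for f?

Repeatedly merge the two smallest:
merge b(2) and g(14): 16
merge 16 and d(17): 33
merge c(18) and f(20): 38
merge a(21) and e(22): 43
merge 33 and 38: 71
merge 43 and 71: 114
f's leaf is at depth 3, giving a 3-bit codeword.

3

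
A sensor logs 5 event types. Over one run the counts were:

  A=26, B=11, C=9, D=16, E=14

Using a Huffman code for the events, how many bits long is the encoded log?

Build the Huffman tree bottom-up:
C(9) + B(11) → 20
E(14) + D(16) → 30
20 + A(26) → 46
30 + 46 → 76
The encoded length is the sum of every internal node's weight: 20 + 30 + 46 + 76 = 172 bits.

172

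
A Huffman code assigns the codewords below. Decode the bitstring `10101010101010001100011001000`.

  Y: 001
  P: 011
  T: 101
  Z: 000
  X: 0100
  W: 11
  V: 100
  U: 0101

TUUXPZWYZ

Read left to right; each codeword is recognised as soon as it completes (prefix code):
  101→T | 0101→U | 0101→U | 0100→X | 011→P | 000→Z | 11→W | 001→Y | 000→Z
Decoded message: TUUXPZWYZ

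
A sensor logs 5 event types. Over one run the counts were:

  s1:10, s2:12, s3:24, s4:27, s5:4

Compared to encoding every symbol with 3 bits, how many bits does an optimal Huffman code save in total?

Fixed-length: 3 bits × 77 symbols = 231 bits.
Huffman merges:
s5(4) + s1(10) → 14
s2(12) + 14 → 26
s3(24) + 26 → 50
s4(27) + 50 → 77
Huffman total = 14 + 26 + 50 + 77 = 167 bits.
Saving = 231 − 167 = 64 bits.

64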